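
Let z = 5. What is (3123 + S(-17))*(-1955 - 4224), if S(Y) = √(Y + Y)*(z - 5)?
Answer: -19297017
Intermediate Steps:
S(Y) = 0 (S(Y) = √(Y + Y)*(5 - 5) = √(2*Y)*0 = (√2*√Y)*0 = 0)
(3123 + S(-17))*(-1955 - 4224) = (3123 + 0)*(-1955 - 4224) = 3123*(-6179) = -19297017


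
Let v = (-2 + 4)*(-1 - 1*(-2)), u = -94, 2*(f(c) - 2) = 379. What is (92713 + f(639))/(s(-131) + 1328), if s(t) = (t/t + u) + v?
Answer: 185809/2474 ≈ 75.105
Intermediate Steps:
f(c) = 383/2 (f(c) = 2 + (½)*379 = 2 + 379/2 = 383/2)
v = 2 (v = 2*(-1 + 2) = 2*1 = 2)
s(t) = -91 (s(t) = (t/t - 94) + 2 = (1 - 94) + 2 = -93 + 2 = -91)
(92713 + f(639))/(s(-131) + 1328) = (92713 + 383/2)/(-91 + 1328) = (185809/2)/1237 = (185809/2)*(1/1237) = 185809/2474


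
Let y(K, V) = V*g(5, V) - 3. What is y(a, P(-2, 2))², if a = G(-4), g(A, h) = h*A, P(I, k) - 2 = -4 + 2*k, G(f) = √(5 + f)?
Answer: 289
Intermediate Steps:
P(I, k) = -2 + 2*k (P(I, k) = 2 + (-4 + 2*k) = -2 + 2*k)
g(A, h) = A*h
a = 1 (a = √(5 - 4) = √1 = 1)
y(K, V) = -3 + 5*V² (y(K, V) = V*(5*V) - 3 = 5*V² - 3 = -3 + 5*V²)
y(a, P(-2, 2))² = (-3 + 5*(-2 + 2*2)²)² = (-3 + 5*(-2 + 4)²)² = (-3 + 5*2²)² = (-3 + 5*4)² = (-3 + 20)² = 17² = 289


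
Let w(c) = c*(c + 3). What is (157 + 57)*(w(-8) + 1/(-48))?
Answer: 205333/24 ≈ 8555.5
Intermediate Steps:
w(c) = c*(3 + c)
(157 + 57)*(w(-8) + 1/(-48)) = (157 + 57)*(-8*(3 - 8) + 1/(-48)) = 214*(-8*(-5) - 1/48) = 214*(40 - 1/48) = 214*(1919/48) = 205333/24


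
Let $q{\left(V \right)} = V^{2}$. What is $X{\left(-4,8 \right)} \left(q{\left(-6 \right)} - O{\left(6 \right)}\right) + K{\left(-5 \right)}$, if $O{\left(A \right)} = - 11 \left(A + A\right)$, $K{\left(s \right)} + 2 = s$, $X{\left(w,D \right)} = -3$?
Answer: $-511$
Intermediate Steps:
$K{\left(s \right)} = -2 + s$
$O{\left(A \right)} = - 22 A$ ($O{\left(A \right)} = - 11 \cdot 2 A = - 22 A$)
$X{\left(-4,8 \right)} \left(q{\left(-6 \right)} - O{\left(6 \right)}\right) + K{\left(-5 \right)} = - 3 \left(\left(-6\right)^{2} - \left(-22\right) 6\right) - 7 = - 3 \left(36 - -132\right) - 7 = - 3 \left(36 + 132\right) - 7 = \left(-3\right) 168 - 7 = -504 - 7 = -511$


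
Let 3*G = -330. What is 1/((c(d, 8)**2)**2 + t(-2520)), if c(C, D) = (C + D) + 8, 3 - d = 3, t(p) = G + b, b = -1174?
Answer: 1/64252 ≈ 1.5564e-5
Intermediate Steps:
G = -110 (G = (1/3)*(-330) = -110)
t(p) = -1284 (t(p) = -110 - 1174 = -1284)
d = 0 (d = 3 - 1*3 = 3 - 3 = 0)
c(C, D) = 8 + C + D
1/((c(d, 8)**2)**2 + t(-2520)) = 1/(((8 + 0 + 8)**2)**2 - 1284) = 1/((16**2)**2 - 1284) = 1/(256**2 - 1284) = 1/(65536 - 1284) = 1/64252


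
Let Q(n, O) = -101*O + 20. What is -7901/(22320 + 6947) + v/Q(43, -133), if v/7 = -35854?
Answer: -7451665279/393728951 ≈ -18.926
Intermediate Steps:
v = -250978 (v = 7*(-35854) = -250978)
Q(n, O) = 20 - 101*O
-7901/(22320 + 6947) + v/Q(43, -133) = -7901/(22320 + 6947) - 250978/(20 - 101*(-133)) = -7901/29267 - 250978/(20 + 13433) = -7901*1/29267 - 250978/13453 = -7901/29267 - 250978*1/13453 = -7901/29267 - 250978/13453 = -7451665279/393728951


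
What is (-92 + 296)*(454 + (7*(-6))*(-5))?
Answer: 135456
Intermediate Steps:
(-92 + 296)*(454 + (7*(-6))*(-5)) = 204*(454 - 42*(-5)) = 204*(454 + 210) = 204*664 = 135456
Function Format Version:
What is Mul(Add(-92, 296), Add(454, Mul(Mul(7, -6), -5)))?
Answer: 135456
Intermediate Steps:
Mul(Add(-92, 296), Add(454, Mul(Mul(7, -6), -5))) = Mul(204, Add(454, Mul(-42, -5))) = Mul(204, Add(454, 210)) = Mul(204, 664) = 135456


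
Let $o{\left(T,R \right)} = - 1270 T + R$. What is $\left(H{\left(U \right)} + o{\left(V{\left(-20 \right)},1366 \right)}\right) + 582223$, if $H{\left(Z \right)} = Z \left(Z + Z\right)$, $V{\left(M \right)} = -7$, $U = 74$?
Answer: $603431$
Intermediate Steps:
$o{\left(T,R \right)} = R - 1270 T$
$H{\left(Z \right)} = 2 Z^{2}$ ($H{\left(Z \right)} = Z 2 Z = 2 Z^{2}$)
$\left(H{\left(U \right)} + o{\left(V{\left(-20 \right)},1366 \right)}\right) + 582223 = \left(2 \cdot 74^{2} + \left(1366 - -8890\right)\right) + 582223 = \left(2 \cdot 5476 + \left(1366 + 8890\right)\right) + 582223 = \left(10952 + 10256\right) + 582223 = 21208 + 582223 = 603431$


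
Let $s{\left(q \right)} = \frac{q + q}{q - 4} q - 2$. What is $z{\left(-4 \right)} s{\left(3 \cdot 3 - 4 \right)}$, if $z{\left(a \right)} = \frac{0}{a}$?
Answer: $0$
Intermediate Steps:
$z{\left(a \right)} = 0$
$s{\left(q \right)} = -2 + \frac{2 q^{2}}{-4 + q}$ ($s{\left(q \right)} = \frac{2 q}{-4 + q} q - 2 = \frac{2 q^{2}}{-4 + q} - 2 = -2 + \frac{2 q^{2}}{-4 + q}$)
$z{\left(-4 \right)} s{\left(3 \cdot 3 - 4 \right)} = 0 \frac{2 \left(4 + \left(3 \cdot 3 - 4\right)^{2} - \left(3 \cdot 3 - 4\right)\right)}{-4 + \left(3 \cdot 3 - 4\right)} = 0 \frac{2 \left(4 + \left(9 - 4\right)^{2} - \left(9 - 4\right)\right)}{-4 + \left(9 - 4\right)} = 0 \frac{2 \left(4 + 5^{2} - 5\right)}{-4 + 5} = 0 \frac{2 \left(4 + 25 - 5\right)}{1} = 0 \cdot 2 \cdot 1 \cdot 24 = 0 \cdot 48 = 0$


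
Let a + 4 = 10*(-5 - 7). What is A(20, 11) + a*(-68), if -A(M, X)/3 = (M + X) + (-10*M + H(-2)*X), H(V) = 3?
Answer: 8840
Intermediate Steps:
a = -124 (a = -4 + 10*(-5 - 7) = -4 + 10*(-12) = -4 - 120 = -124)
A(M, X) = -12*X + 27*M (A(M, X) = -3*((M + X) + (-10*M + 3*X)) = -3*(-9*M + 4*X) = -12*X + 27*M)
A(20, 11) + a*(-68) = (-12*11 + 27*20) - 124*(-68) = (-132 + 540) + 8432 = 408 + 8432 = 8840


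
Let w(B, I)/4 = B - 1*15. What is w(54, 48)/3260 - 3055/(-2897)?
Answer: 2602808/2361055 ≈ 1.1024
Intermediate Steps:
w(B, I) = -60 + 4*B (w(B, I) = 4*(B - 1*15) = 4*(B - 15) = 4*(-15 + B) = -60 + 4*B)
w(54, 48)/3260 - 3055/(-2897) = (-60 + 4*54)/3260 - 3055/(-2897) = (-60 + 216)*(1/3260) - 3055*(-1/2897) = 156*(1/3260) + 3055/2897 = 39/815 + 3055/2897 = 2602808/2361055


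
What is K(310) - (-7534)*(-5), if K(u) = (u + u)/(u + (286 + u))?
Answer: -17064200/453 ≈ -37669.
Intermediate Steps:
K(u) = 2*u/(286 + 2*u) (K(u) = (2*u)/(286 + 2*u) = 2*u/(286 + 2*u))
K(310) - (-7534)*(-5) = 310/(143 + 310) - (-7534)*(-5) = 310/453 - 1*37670 = 310*(1/453) - 37670 = 310/453 - 37670 = -17064200/453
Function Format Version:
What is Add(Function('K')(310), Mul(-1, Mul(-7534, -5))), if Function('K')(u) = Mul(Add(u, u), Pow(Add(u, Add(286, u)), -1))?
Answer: Rational(-17064200, 453) ≈ -37669.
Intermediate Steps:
Function('K')(u) = Mul(2, u, Pow(Add(286, Mul(2, u)), -1)) (Function('K')(u) = Mul(Mul(2, u), Pow(Add(286, Mul(2, u)), -1)) = Mul(2, u, Pow(Add(286, Mul(2, u)), -1)))
Add(Function('K')(310), Mul(-1, Mul(-7534, -5))) = Add(Mul(310, Pow(Add(143, 310), -1)), Mul(-1, Mul(-7534, -5))) = Add(Mul(310, Pow(453, -1)), Mul(-1, 37670)) = Add(Mul(310, Rational(1, 453)), -37670) = Add(Rational(310, 453), -37670) = Rational(-17064200, 453)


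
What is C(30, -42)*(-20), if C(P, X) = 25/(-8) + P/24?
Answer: 75/2 ≈ 37.500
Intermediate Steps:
C(P, X) = -25/8 + P/24 (C(P, X) = 25*(-⅛) + P*(1/24) = -25/8 + P/24)
C(30, -42)*(-20) = (-25/8 + (1/24)*30)*(-20) = (-25/8 + 5/4)*(-20) = -15/8*(-20) = 75/2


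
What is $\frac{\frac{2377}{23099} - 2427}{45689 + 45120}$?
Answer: $- \frac{56058896}{2097597091} \approx -0.026725$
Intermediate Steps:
$\frac{\frac{2377}{23099} - 2427}{45689 + 45120} = \frac{2377 \cdot \frac{1}{23099} - 2427}{90809} = \left(\frac{2377}{23099} - 2427\right) \frac{1}{90809} = \left(- \frac{56058896}{23099}\right) \frac{1}{90809} = - \frac{56058896}{2097597091}$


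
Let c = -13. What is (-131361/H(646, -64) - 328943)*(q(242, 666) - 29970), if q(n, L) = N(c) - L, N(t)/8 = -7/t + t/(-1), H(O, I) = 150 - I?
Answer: 13994308094090/1391 ≈ 1.0061e+10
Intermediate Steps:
N(t) = -56/t - 8*t (N(t) = 8*(-7/t + t/(-1)) = 8*(-7/t + t*(-1)) = 8*(-7/t - t) = 8*(-t - 7/t) = -56/t - 8*t)
q(n, L) = 1408/13 - L (q(n, L) = (-56/(-13) - 8*(-13)) - L = (-56*(-1/13) + 104) - L = (56/13 + 104) - L = 1408/13 - L)
(-131361/H(646, -64) - 328943)*(q(242, 666) - 29970) = (-131361/(150 - 1*(-64)) - 328943)*((1408/13 - 1*666) - 29970) = (-131361/(150 + 64) - 328943)*((1408/13 - 666) - 29970) = (-131361/214 - 328943)*(-7250/13 - 29970) = (-131361*1/214 - 328943)*(-396860/13) = (-131361/214 - 328943)*(-396860/13) = -70525163/214*(-396860/13) = 13994308094090/1391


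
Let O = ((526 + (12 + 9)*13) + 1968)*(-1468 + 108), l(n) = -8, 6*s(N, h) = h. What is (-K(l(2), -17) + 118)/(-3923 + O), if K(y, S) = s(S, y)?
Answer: -358/11301129 ≈ -3.1678e-5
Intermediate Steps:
s(N, h) = h/6
K(y, S) = y/6
O = -3763120 (O = ((526 + 21*13) + 1968)*(-1360) = ((526 + 273) + 1968)*(-1360) = (799 + 1968)*(-1360) = 2767*(-1360) = -3763120)
(-K(l(2), -17) + 118)/(-3923 + O) = (-(-8)/6 + 118)/(-3923 - 3763120) = (-1*(-4/3) + 118)/(-3767043) = (4/3 + 118)*(-1/3767043) = (358/3)*(-1/3767043) = -358/11301129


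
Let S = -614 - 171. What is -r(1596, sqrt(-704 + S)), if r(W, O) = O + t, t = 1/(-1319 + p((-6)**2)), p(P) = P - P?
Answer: 1/1319 - I*sqrt(1489) ≈ 0.00075815 - 38.588*I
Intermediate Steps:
S = -785
p(P) = 0
t = -1/1319 (t = 1/(-1319 + 0) = 1/(-1319) = -1/1319 ≈ -0.00075815)
r(W, O) = -1/1319 + O (r(W, O) = O - 1/1319 = -1/1319 + O)
-r(1596, sqrt(-704 + S)) = -(-1/1319 + sqrt(-704 - 785)) = -(-1/1319 + sqrt(-1489)) = -(-1/1319 + I*sqrt(1489)) = 1/1319 - I*sqrt(1489)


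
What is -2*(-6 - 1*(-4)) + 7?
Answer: 11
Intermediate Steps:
-2*(-6 - 1*(-4)) + 7 = -2*(-6 + 4) + 7 = -2*(-2) + 7 = 4 + 7 = 11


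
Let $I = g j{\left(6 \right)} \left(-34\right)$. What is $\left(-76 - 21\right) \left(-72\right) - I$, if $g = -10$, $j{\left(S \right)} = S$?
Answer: $4944$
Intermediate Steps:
$I = 2040$ ($I = \left(-10\right) 6 \left(-34\right) = \left(-60\right) \left(-34\right) = 2040$)
$\left(-76 - 21\right) \left(-72\right) - I = \left(-76 - 21\right) \left(-72\right) - 2040 = \left(-97\right) \left(-72\right) - 2040 = 6984 - 2040 = 4944$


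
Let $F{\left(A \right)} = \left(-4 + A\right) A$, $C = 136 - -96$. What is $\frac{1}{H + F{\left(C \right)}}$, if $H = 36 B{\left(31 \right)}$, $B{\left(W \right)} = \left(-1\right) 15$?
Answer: $\frac{1}{52356} \approx 1.91 \cdot 10^{-5}$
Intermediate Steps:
$C = 232$ ($C = 136 + 96 = 232$)
$F{\left(A \right)} = A \left(-4 + A\right)$
$B{\left(W \right)} = -15$
$H = -540$ ($H = 36 \left(-15\right) = -540$)
$\frac{1}{H + F{\left(C \right)}} = \frac{1}{-540 + 232 \left(-4 + 232\right)} = \frac{1}{-540 + 232 \cdot 228} = \frac{1}{-540 + 52896} = \frac{1}{52356}$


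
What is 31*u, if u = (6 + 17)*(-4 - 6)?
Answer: -7130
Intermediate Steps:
u = -230 (u = 23*(-10) = -230)
31*u = 31*(-230) = -7130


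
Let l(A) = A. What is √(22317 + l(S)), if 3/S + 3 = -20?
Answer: 6*√327934/23 ≈ 149.39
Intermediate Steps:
S = -3/23 (S = 3/(-3 - 20) = 3/(-23) = 3*(-1/23) = -3/23 ≈ -0.13043)
√(22317 + l(S)) = √(22317 - 3/23) = √(513288/23) = 6*√327934/23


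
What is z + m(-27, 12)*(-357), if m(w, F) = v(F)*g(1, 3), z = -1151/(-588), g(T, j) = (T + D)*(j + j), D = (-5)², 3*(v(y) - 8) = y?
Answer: -392961601/588 ≈ -6.6830e+5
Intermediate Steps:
v(y) = 8 + y/3
D = 25
g(T, j) = 2*j*(25 + T) (g(T, j) = (T + 25)*(j + j) = (25 + T)*(2*j) = 2*j*(25 + T))
z = 1151/588 (z = -1151*(-1/588) = 1151/588 ≈ 1.9575)
m(w, F) = 1248 + 52*F (m(w, F) = (8 + F/3)*(2*3*(25 + 1)) = (8 + F/3)*(2*3*26) = (8 + F/3)*156 = 1248 + 52*F)
z + m(-27, 12)*(-357) = 1151/588 + (1248 + 52*12)*(-357) = 1151/588 + (1248 + 624)*(-357) = 1151/588 + 1872*(-357) = 1151/588 - 668304 = -392961601/588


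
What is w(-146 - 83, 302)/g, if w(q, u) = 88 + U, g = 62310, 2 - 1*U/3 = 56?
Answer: -37/31155 ≈ -0.0011876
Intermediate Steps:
U = -162 (U = 6 - 3*56 = 6 - 168 = -162)
w(q, u) = -74 (w(q, u) = 88 - 162 = -74)
w(-146 - 83, 302)/g = -74/62310 = -74*1/62310 = -37/31155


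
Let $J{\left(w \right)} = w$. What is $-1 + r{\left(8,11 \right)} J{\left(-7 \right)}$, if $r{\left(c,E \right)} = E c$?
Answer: $-617$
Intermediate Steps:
$-1 + r{\left(8,11 \right)} J{\left(-7 \right)} = -1 + 11 \cdot 8 \left(-7\right) = -1 + 88 \left(-7\right) = -1 - 616 = -617$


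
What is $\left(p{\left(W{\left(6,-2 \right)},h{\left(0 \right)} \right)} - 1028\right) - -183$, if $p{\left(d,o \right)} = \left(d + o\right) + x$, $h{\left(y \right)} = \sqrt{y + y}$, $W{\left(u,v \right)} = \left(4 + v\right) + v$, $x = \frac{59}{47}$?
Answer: $- \frac{39656}{47} \approx -843.74$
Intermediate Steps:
$x = \frac{59}{47}$ ($x = 59 \cdot \frac{1}{47} = \frac{59}{47} \approx 1.2553$)
$W{\left(u,v \right)} = 4 + 2 v$
$h{\left(y \right)} = \sqrt{2} \sqrt{y}$ ($h{\left(y \right)} = \sqrt{2 y} = \sqrt{2} \sqrt{y}$)
$p{\left(d,o \right)} = \frac{59}{47} + d + o$ ($p{\left(d,o \right)} = \left(d + o\right) + \frac{59}{47} = \frac{59}{47} + d + o$)
$\left(p{\left(W{\left(6,-2 \right)},h{\left(0 \right)} \right)} - 1028\right) - -183 = \left(\left(\frac{59}{47} + \left(4 + 2 \left(-2\right)\right) + \sqrt{2} \sqrt{0}\right) - 1028\right) - -183 = \left(\left(\frac{59}{47} + \left(4 - 4\right) + \sqrt{2} \cdot 0\right) - 1028\right) + 183 = \left(\left(\frac{59}{47} + 0 + 0\right) - 1028\right) + 183 = \left(\frac{59}{47} - 1028\right) + 183 = - \frac{48257}{47} + 183 = - \frac{39656}{47}$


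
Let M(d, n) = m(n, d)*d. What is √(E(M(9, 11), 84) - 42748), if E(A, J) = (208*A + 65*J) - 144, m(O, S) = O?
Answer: 2*I*√4210 ≈ 129.77*I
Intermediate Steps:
M(d, n) = d*n (M(d, n) = n*d = d*n)
E(A, J) = -144 + 65*J + 208*A (E(A, J) = (65*J + 208*A) - 144 = -144 + 65*J + 208*A)
√(E(M(9, 11), 84) - 42748) = √((-144 + 65*84 + 208*(9*11)) - 42748) = √((-144 + 5460 + 208*99) - 42748) = √((-144 + 5460 + 20592) - 42748) = √(25908 - 42748) = √(-16840) = 2*I*√4210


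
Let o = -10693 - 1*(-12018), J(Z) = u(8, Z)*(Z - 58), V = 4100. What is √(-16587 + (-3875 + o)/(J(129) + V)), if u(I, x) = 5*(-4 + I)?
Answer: I*√140396278/92 ≈ 128.79*I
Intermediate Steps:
u(I, x) = -20 + 5*I
J(Z) = -1160 + 20*Z (J(Z) = (-20 + 5*8)*(Z - 58) = (-20 + 40)*(-58 + Z) = 20*(-58 + Z) = -1160 + 20*Z)
o = 1325 (o = -10693 + 12018 = 1325)
√(-16587 + (-3875 + o)/(J(129) + V)) = √(-16587 + (-3875 + 1325)/((-1160 + 20*129) + 4100)) = √(-16587 - 2550/((-1160 + 2580) + 4100)) = √(-16587 - 2550/(1420 + 4100)) = √(-16587 - 2550/5520) = √(-16587 - 2550*1/5520) = √(-16587 - 85/184) = √(-3052093/184) = I*√140396278/92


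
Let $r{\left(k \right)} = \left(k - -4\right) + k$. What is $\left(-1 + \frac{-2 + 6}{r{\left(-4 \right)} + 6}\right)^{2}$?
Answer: $1$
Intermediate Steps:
$r{\left(k \right)} = 4 + 2 k$ ($r{\left(k \right)} = \left(k + 4\right) + k = \left(4 + k\right) + k = 4 + 2 k$)
$\left(-1 + \frac{-2 + 6}{r{\left(-4 \right)} + 6}\right)^{2} = \left(-1 + \frac{-2 + 6}{\left(4 + 2 \left(-4\right)\right) + 6}\right)^{2} = \left(-1 + \frac{4}{\left(4 - 8\right) + 6}\right)^{2} = \left(-1 + \frac{4}{-4 + 6}\right)^{2} = \left(-1 + \frac{4}{2}\right)^{2} = \left(-1 + 4 \cdot \frac{1}{2}\right)^{2} = \left(-1 + 2\right)^{2} = 1^{2} = 1$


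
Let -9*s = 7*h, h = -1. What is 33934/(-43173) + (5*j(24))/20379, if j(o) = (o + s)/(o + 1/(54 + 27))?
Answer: -89640931781/114083659521 ≈ -0.78575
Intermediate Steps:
s = 7/9 (s = -7*(-1)/9 = -⅑*(-7) = 7/9 ≈ 0.77778)
j(o) = (7/9 + o)/(1/81 + o) (j(o) = (o + 7/9)/(o + 1/(54 + 27)) = (7/9 + o)/(o + 1/81) = (7/9 + o)/(1/81 + o))
33934/(-43173) + (5*j(24))/20379 = 33934/(-43173) + (5*(9*(7 + 9*24)/(1 + 81*24)))/20379 = 33934*(-1/43173) + (5*(9*(7 + 216)/(1 + 1944)))*(1/20379) = -33934/43173 + (5*(9*223/1945))*(1/20379) = -33934/43173 + (5*(9*(1/1945)*223))*(1/20379) = -33934/43173 + (5*(2007/1945))*(1/20379) = -33934/43173 + (2007/389)*(1/20379) = -33934/43173 + 669/2642477 = -89640931781/114083659521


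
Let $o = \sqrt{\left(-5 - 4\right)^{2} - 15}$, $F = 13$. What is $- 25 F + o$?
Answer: $-325 + \sqrt{66} \approx -316.88$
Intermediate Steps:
$o = \sqrt{66}$ ($o = \sqrt{\left(-9\right)^{2} - 15} = \sqrt{81 - 15} = \sqrt{66} \approx 8.124$)
$- 25 F + o = \left(-25\right) 13 + \sqrt{66} = -325 + \sqrt{66}$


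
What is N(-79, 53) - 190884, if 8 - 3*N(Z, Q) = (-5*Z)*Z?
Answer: -541439/3 ≈ -1.8048e+5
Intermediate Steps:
N(Z, Q) = 8/3 + 5*Z²/3 (N(Z, Q) = 8/3 - (-5*Z)*Z/3 = 8/3 - (-5)*Z²/3 = 8/3 + 5*Z²/3)
N(-79, 53) - 190884 = (8/3 + (5/3)*(-79)²) - 190884 = (8/3 + (5/3)*6241) - 190884 = (8/3 + 31205/3) - 190884 = 31213/3 - 190884 = -541439/3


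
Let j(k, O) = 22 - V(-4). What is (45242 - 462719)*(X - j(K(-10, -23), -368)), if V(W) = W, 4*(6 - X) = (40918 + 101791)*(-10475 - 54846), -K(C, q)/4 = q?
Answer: -3891676553933793/4 ≈ -9.7292e+14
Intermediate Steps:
K(C, q) = -4*q
X = 9321894613/4 (X = 6 - (40918 + 101791)*(-10475 - 54846)/4 = 6 - 142709*(-65321)/4 = 6 - 1/4*(-9321894589) = 6 + 9321894589/4 = 9321894613/4 ≈ 2.3305e+9)
j(k, O) = 26 (j(k, O) = 22 - 1*(-4) = 22 + 4 = 26)
(45242 - 462719)*(X - j(K(-10, -23), -368)) = (45242 - 462719)*(9321894613/4 - 1*26) = -417477*(9321894613/4 - 26) = -417477*9321894509/4 = -3891676553933793/4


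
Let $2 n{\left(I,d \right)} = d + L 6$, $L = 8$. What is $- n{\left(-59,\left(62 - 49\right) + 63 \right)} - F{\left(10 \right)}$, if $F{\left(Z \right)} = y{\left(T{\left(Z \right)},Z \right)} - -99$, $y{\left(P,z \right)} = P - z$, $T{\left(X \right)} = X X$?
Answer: $-251$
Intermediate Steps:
$T{\left(X \right)} = X^{2}$
$n{\left(I,d \right)} = 24 + \frac{d}{2}$ ($n{\left(I,d \right)} = \frac{d + 8 \cdot 6}{2} = \frac{d + 48}{2} = \frac{48 + d}{2} = 24 + \frac{d}{2}$)
$F{\left(Z \right)} = 99 + Z^{2} - Z$ ($F{\left(Z \right)} = \left(Z^{2} - Z\right) - -99 = \left(Z^{2} - Z\right) + 99 = 99 + Z^{2} - Z$)
$- n{\left(-59,\left(62 - 49\right) + 63 \right)} - F{\left(10 \right)} = - (24 + \frac{\left(62 - 49\right) + 63}{2}) - \left(99 + 10^{2} - 10\right) = - (24 + \frac{13 + 63}{2}) - \left(99 + 100 - 10\right) = - (24 + \frac{1}{2} \cdot 76) - 189 = - (24 + 38) - 189 = \left(-1\right) 62 - 189 = -62 - 189 = -251$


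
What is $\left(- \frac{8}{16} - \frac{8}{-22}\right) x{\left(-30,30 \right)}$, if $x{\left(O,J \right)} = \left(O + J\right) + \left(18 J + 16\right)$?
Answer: $- \frac{834}{11} \approx -75.818$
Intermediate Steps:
$x{\left(O,J \right)} = 16 + O + 19 J$ ($x{\left(O,J \right)} = \left(J + O\right) + \left(16 + 18 J\right) = 16 + O + 19 J$)
$\left(- \frac{8}{16} - \frac{8}{-22}\right) x{\left(-30,30 \right)} = \left(- \frac{8}{16} - \frac{8}{-22}\right) \left(16 - 30 + 19 \cdot 30\right) = \left(\left(-8\right) \frac{1}{16} - - \frac{4}{11}\right) \left(16 - 30 + 570\right) = \left(- \frac{1}{2} + \frac{4}{11}\right) 556 = \left(- \frac{3}{22}\right) 556 = - \frac{834}{11}$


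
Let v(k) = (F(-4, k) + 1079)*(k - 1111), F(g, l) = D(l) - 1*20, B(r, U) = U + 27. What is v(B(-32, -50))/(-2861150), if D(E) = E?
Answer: 587412/1430575 ≈ 0.41061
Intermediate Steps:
B(r, U) = 27 + U
F(g, l) = -20 + l (F(g, l) = l - 1*20 = l - 20 = -20 + l)
v(k) = (-1111 + k)*(1059 + k) (v(k) = ((-20 + k) + 1079)*(k - 1111) = (1059 + k)*(-1111 + k) = (-1111 + k)*(1059 + k))
v(B(-32, -50))/(-2861150) = (-1176549 + (27 - 50)**2 - 52*(27 - 50))/(-2861150) = (-1176549 + (-23)**2 - 52*(-23))*(-1/2861150) = (-1176549 + 529 + 1196)*(-1/2861150) = -1174824*(-1/2861150) = 587412/1430575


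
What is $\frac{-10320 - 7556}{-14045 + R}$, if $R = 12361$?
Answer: $\frac{4469}{421} \approx 10.615$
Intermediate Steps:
$\frac{-10320 - 7556}{-14045 + R} = \frac{-10320 - 7556}{-14045 + 12361} = - \frac{17876}{-1684} = \left(-17876\right) \left(- \frac{1}{1684}\right) = \frac{4469}{421}$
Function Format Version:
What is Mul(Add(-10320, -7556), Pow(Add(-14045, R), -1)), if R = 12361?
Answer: Rational(4469, 421) ≈ 10.615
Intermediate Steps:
Mul(Add(-10320, -7556), Pow(Add(-14045, R), -1)) = Mul(Add(-10320, -7556), Pow(Add(-14045, 12361), -1)) = Mul(-17876, Pow(-1684, -1)) = Mul(-17876, Rational(-1, 1684)) = Rational(4469, 421)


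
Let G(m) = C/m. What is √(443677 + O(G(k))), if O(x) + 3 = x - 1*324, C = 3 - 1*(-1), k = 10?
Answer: 4*√692735/5 ≈ 665.85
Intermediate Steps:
C = 4 (C = 3 + 1 = 4)
G(m) = 4/m
O(x) = -327 + x (O(x) = -3 + (x - 1*324) = -3 + (x - 324) = -3 + (-324 + x) = -327 + x)
√(443677 + O(G(k))) = √(443677 + (-327 + 4/10)) = √(443677 + (-327 + 4*(⅒))) = √(443677 + (-327 + ⅖)) = √(443677 - 1633/5) = √(2216752/5) = 4*√692735/5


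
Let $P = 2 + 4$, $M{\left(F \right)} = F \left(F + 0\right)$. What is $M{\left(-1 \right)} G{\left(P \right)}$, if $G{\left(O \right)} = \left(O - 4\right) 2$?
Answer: $4$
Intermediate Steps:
$M{\left(F \right)} = F^{2}$ ($M{\left(F \right)} = F F = F^{2}$)
$P = 6$
$G{\left(O \right)} = -8 + 2 O$ ($G{\left(O \right)} = \left(-4 + O\right) 2 = -8 + 2 O$)
$M{\left(-1 \right)} G{\left(P \right)} = \left(-1\right)^{2} \left(-8 + 2 \cdot 6\right) = 1 \left(-8 + 12\right) = 1 \cdot 4 = 4$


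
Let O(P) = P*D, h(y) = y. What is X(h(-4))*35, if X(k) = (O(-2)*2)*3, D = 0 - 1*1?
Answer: 420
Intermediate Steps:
D = -1 (D = 0 - 1 = -1)
O(P) = -P (O(P) = P*(-1) = -P)
X(k) = 12 (X(k) = (-1*(-2)*2)*3 = (2*2)*3 = 4*3 = 12)
X(h(-4))*35 = 12*35 = 420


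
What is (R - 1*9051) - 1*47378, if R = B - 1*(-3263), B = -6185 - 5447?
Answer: -64798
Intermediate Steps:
B = -11632
R = -8369 (R = -11632 - 1*(-3263) = -11632 + 3263 = -8369)
(R - 1*9051) - 1*47378 = (-8369 - 1*9051) - 1*47378 = (-8369 - 9051) - 47378 = -17420 - 47378 = -64798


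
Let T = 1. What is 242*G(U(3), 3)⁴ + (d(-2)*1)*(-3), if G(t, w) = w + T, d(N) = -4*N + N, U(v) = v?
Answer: 61934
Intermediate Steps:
d(N) = -3*N
G(t, w) = 1 + w (G(t, w) = w + 1 = 1 + w)
242*G(U(3), 3)⁴ + (d(-2)*1)*(-3) = 242*(1 + 3)⁴ + (-3*(-2)*1)*(-3) = 242*4⁴ + (6*1)*(-3) = 242*256 + 6*(-3) = 61952 - 18 = 61934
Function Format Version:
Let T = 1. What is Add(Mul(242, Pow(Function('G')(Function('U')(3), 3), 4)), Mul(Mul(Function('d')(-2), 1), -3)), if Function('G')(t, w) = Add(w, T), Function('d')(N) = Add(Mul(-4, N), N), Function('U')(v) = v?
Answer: 61934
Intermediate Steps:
Function('d')(N) = Mul(-3, N)
Function('G')(t, w) = Add(1, w) (Function('G')(t, w) = Add(w, 1) = Add(1, w))
Add(Mul(242, Pow(Function('G')(Function('U')(3), 3), 4)), Mul(Mul(Function('d')(-2), 1), -3)) = Add(Mul(242, Pow(Add(1, 3), 4)), Mul(Mul(Mul(-3, -2), 1), -3)) = Add(Mul(242, Pow(4, 4)), Mul(Mul(6, 1), -3)) = Add(Mul(242, 256), Mul(6, -3)) = Add(61952, -18) = 61934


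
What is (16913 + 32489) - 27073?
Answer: 22329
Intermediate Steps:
(16913 + 32489) - 27073 = 49402 - 27073 = 22329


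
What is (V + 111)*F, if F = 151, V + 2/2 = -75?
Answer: 5285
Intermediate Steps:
V = -76 (V = -1 - 75 = -76)
(V + 111)*F = (-76 + 111)*151 = 35*151 = 5285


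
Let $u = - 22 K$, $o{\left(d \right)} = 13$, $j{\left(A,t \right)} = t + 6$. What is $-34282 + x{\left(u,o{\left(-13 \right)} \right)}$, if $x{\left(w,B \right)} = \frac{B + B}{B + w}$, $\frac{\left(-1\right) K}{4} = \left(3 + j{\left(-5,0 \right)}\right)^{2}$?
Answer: $- \frac{244807736}{7141} \approx -34282.0$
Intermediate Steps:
$j{\left(A,t \right)} = 6 + t$
$K = -324$ ($K = - 4 \left(3 + \left(6 + 0\right)\right)^{2} = - 4 \left(3 + 6\right)^{2} = - 4 \cdot 9^{2} = \left(-4\right) 81 = -324$)
$u = 7128$ ($u = \left(-22\right) \left(-324\right) = 7128$)
$x{\left(w,B \right)} = \frac{2 B}{B + w}$
$-34282 + x{\left(u,o{\left(-13 \right)} \right)} = -34282 + 2 \cdot 13 \frac{1}{13 + 7128} = -34282 + 2 \cdot 13 \cdot \frac{1}{7141} = -34282 + \frac{26}{7141} = - \frac{244807736}{7141}$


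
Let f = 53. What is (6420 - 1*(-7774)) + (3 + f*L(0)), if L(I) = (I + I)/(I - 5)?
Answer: 14197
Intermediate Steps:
L(I) = 2*I/(-5 + I) (L(I) = (2*I)/(-5 + I) = 2*I/(-5 + I))
(6420 - 1*(-7774)) + (3 + f*L(0)) = (6420 - 1*(-7774)) + (3 + 53*(2*0/(-5 + 0))) = (6420 + 7774) + (3 + 53*(2*0/(-5))) = 14194 + (3 + 53*(2*0*(-1/5))) = 14194 + (3 + 53*0) = 14194 + (3 + 0) = 14194 + 3 = 14197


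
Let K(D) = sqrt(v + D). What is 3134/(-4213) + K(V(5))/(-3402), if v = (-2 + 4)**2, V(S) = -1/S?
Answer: -3134/4213 - sqrt(95)/17010 ≈ -0.74446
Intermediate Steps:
v = 4 (v = 2**2 = 4)
K(D) = sqrt(4 + D)
3134/(-4213) + K(V(5))/(-3402) = 3134/(-4213) + sqrt(4 - 1/5)/(-3402) = 3134*(-1/4213) + sqrt(4 - 1*1/5)*(-1/3402) = -3134/4213 + sqrt(4 - 1/5)*(-1/3402) = -3134/4213 + sqrt(19/5)*(-1/3402) = -3134/4213 + (sqrt(95)/5)*(-1/3402) = -3134/4213 - sqrt(95)/17010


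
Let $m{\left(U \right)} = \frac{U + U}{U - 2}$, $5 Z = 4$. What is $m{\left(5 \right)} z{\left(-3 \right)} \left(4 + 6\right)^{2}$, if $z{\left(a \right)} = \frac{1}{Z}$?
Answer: $\frac{1250}{3} \approx 416.67$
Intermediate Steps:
$Z = \frac{4}{5}$ ($Z = \frac{1}{5} \cdot 4 = \frac{4}{5} \approx 0.8$)
$z{\left(a \right)} = \frac{5}{4}$ ($z{\left(a \right)} = \frac{1}{\frac{4}{5}} = \frac{5}{4}$)
$m{\left(U \right)} = \frac{2 U}{-2 + U}$
$m{\left(5 \right)} z{\left(-3 \right)} \left(4 + 6\right)^{2} = 2 \cdot 5 \frac{1}{-2 + 5} \cdot \frac{5}{4} \left(4 + 6\right)^{2} = 2 \cdot 5 \cdot \frac{1}{3} \cdot \frac{5}{4} \cdot 10^{2} = 2 \cdot 5 \cdot \frac{1}{3} \cdot \frac{5}{4} \cdot 100 = \frac{10}{3} \cdot \frac{5}{4} \cdot 100 = \frac{25}{6} \cdot 100 = \frac{1250}{3}$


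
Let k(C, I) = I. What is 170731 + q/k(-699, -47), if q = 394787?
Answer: 7629570/47 ≈ 1.6233e+5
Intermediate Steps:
170731 + q/k(-699, -47) = 170731 + 394787/(-47) = 170731 + 394787*(-1/47) = 170731 - 394787/47 = 7629570/47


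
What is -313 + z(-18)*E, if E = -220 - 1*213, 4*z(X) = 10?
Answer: -2791/2 ≈ -1395.5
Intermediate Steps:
z(X) = 5/2 (z(X) = (1/4)*10 = 5/2)
E = -433 (E = -220 - 213 = -433)
-313 + z(-18)*E = -313 + (5/2)*(-433) = -313 - 2165/2 = -2791/2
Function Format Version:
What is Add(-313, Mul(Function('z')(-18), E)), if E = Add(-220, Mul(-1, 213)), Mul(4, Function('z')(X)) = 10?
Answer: Rational(-2791, 2) ≈ -1395.5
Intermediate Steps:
Function('z')(X) = Rational(5, 2) (Function('z')(X) = Mul(Rational(1, 4), 10) = Rational(5, 2))
E = -433 (E = Add(-220, -213) = -433)
Add(-313, Mul(Function('z')(-18), E)) = Add(-313, Mul(Rational(5, 2), -433)) = Add(-313, Rational(-2165, 2)) = Rational(-2791, 2)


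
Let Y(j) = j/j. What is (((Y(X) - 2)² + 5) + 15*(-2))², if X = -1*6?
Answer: 576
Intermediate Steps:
X = -6
Y(j) = 1
(((Y(X) - 2)² + 5) + 15*(-2))² = (((1 - 2)² + 5) + 15*(-2))² = (((-1)² + 5) - 30)² = ((1 + 5) - 30)² = (6 - 30)² = (-24)² = 576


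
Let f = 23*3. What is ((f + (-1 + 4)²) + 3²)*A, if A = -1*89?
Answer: -7743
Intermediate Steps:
f = 69
A = -89
((f + (-1 + 4)²) + 3²)*A = ((69 + (-1 + 4)²) + 3²)*(-89) = ((69 + 3²) + 9)*(-89) = ((69 + 9) + 9)*(-89) = (78 + 9)*(-89) = 87*(-89) = -7743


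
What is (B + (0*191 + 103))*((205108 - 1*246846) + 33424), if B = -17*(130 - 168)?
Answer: -6227186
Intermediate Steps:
B = 646 (B = -17*(-38) = 646)
(B + (0*191 + 103))*((205108 - 1*246846) + 33424) = (646 + (0*191 + 103))*((205108 - 1*246846) + 33424) = (646 + (0 + 103))*((205108 - 246846) + 33424) = (646 + 103)*(-41738 + 33424) = 749*(-8314) = -6227186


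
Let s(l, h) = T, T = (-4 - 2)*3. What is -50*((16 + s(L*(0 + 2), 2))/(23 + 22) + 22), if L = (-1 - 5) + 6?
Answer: -9880/9 ≈ -1097.8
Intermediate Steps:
L = 0 (L = -6 + 6 = 0)
T = -18 (T = -6*3 = -18)
s(l, h) = -18
-50*((16 + s(L*(0 + 2), 2))/(23 + 22) + 22) = -50*((16 - 18)/(23 + 22) + 22) = -50*(-2/45 + 22) = -50*988/45 = -9880/9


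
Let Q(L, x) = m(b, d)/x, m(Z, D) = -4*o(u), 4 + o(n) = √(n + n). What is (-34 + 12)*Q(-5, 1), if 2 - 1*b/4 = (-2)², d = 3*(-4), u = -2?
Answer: -352 + 176*I ≈ -352.0 + 176.0*I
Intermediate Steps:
d = -12
o(n) = -4 + √2*√n (o(n) = -4 + √(n + n) = -4 + √(2*n) = -4 + √2*√n)
b = -8 (b = 8 - 4*(-2)² = 8 - 4*4 = 8 - 16 = -8)
m(Z, D) = 16 - 8*I (m(Z, D) = -4*(-4 + √2*√(-2)) = -4*(-4 + √2*(I*√2)) = -4*(-4 + 2*I) = 16 - 8*I)
Q(L, x) = (16 - 8*I)/x
(-34 + 12)*Q(-5, 1) = (-34 + 12)*(8*(2 - I)/1) = -176*(2 - I) = -22*(16 - 8*I) = -352 + 176*I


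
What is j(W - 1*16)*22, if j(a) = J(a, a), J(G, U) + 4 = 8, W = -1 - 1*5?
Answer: 88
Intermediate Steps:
W = -6 (W = -1 - 5 = -6)
J(G, U) = 4 (J(G, U) = -4 + 8 = 4)
j(a) = 4
j(W - 1*16)*22 = 4*22 = 88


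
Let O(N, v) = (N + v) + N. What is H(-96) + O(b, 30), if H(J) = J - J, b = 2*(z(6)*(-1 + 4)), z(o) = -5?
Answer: -30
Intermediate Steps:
b = -30 (b = 2*(-5*(-1 + 4)) = 2*(-5*3) = 2*(-15) = -30)
O(N, v) = v + 2*N
H(J) = 0
H(-96) + O(b, 30) = 0 + (30 + 2*(-30)) = 0 + (30 - 60) = 0 - 30 = -30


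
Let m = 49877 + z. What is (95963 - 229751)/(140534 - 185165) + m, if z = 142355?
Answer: 2859880060/14877 ≈ 1.9224e+5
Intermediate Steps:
m = 192232 (m = 49877 + 142355 = 192232)
(95963 - 229751)/(140534 - 185165) + m = (95963 - 229751)/(140534 - 185165) + 192232 = -133788/(-44631) + 192232 = -133788*(-1/44631) + 192232 = 44596/14877 + 192232 = 2859880060/14877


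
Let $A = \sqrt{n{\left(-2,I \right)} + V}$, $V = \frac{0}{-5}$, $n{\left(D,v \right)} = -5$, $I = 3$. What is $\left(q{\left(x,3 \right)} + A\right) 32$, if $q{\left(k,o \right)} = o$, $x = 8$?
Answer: $96 + 32 i \sqrt{5} \approx 96.0 + 71.554 i$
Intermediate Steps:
$V = 0$ ($V = 0 \left(- \frac{1}{5}\right) = 0$)
$A = i \sqrt{5}$ ($A = \sqrt{-5 + 0} = \sqrt{-5} = i \sqrt{5} \approx 2.2361 i$)
$\left(q{\left(x,3 \right)} + A\right) 32 = \left(3 + i \sqrt{5}\right) 32 = 96 + 32 i \sqrt{5}$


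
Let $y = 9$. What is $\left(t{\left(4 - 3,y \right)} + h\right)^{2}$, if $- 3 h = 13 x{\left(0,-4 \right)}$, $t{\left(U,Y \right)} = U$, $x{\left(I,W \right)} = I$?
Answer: $1$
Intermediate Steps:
$h = 0$ ($h = - \frac{13 \cdot 0}{3} = \left(- \frac{1}{3}\right) 0 = 0$)
$\left(t{\left(4 - 3,y \right)} + h\right)^{2} = \left(\left(4 - 3\right) + 0\right)^{2} = \left(1 + 0\right)^{2} = 1^{2} = 1$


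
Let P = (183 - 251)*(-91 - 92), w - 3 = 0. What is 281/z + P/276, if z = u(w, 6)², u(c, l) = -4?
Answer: 23055/368 ≈ 62.649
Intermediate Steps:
w = 3 (w = 3 + 0 = 3)
P = 12444 (P = -68*(-183) = 12444)
z = 16 (z = (-4)² = 16)
281/z + P/276 = 281/16 + 12444/276 = 281*(1/16) + 12444*(1/276) = 281/16 + 1037/23 = 23055/368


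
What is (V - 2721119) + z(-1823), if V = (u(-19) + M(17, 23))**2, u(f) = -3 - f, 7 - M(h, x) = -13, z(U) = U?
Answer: -2721646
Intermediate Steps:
M(h, x) = 20 (M(h, x) = 7 - 1*(-13) = 7 + 13 = 20)
V = 1296 (V = ((-3 - 1*(-19)) + 20)**2 = ((-3 + 19) + 20)**2 = (16 + 20)**2 = 36**2 = 1296)
(V - 2721119) + z(-1823) = (1296 - 2721119) - 1823 = -2719823 - 1823 = -2721646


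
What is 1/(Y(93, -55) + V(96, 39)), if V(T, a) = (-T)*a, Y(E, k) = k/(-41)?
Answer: -41/153449 ≈ -0.00026719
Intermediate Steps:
Y(E, k) = -k/41 (Y(E, k) = k*(-1/41) = -k/41)
V(T, a) = -T*a
1/(Y(93, -55) + V(96, 39)) = 1/(-1/41*(-55) - 1*96*39) = 1/(55/41 - 3744) = 1/(-153449/41) = -41/153449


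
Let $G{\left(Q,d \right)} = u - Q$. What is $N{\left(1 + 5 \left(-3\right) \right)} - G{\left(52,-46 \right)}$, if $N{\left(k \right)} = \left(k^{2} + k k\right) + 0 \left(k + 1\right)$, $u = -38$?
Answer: $482$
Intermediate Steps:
$G{\left(Q,d \right)} = -38 - Q$
$N{\left(k \right)} = 2 k^{2}$ ($N{\left(k \right)} = \left(k^{2} + k^{2}\right) + 0 \left(1 + k\right) = 2 k^{2} + 0 = 2 k^{2}$)
$N{\left(1 + 5 \left(-3\right) \right)} - G{\left(52,-46 \right)} = 2 \left(1 + 5 \left(-3\right)\right)^{2} - \left(-38 - 52\right) = 2 \left(1 - 15\right)^{2} - \left(-38 - 52\right) = 2 \left(-14\right)^{2} - -90 = 2 \cdot 196 + 90 = 392 + 90 = 482$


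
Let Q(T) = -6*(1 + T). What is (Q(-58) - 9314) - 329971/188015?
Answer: -1687200551/188015 ≈ -8973.8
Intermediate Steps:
Q(T) = -6 - 6*T
(Q(-58) - 9314) - 329971/188015 = ((-6 - 6*(-58)) - 9314) - 329971/188015 = ((-6 + 348) - 9314) - 329971*1/188015 = (342 - 9314) - 329971/188015 = -8972 - 329971/188015 = -1687200551/188015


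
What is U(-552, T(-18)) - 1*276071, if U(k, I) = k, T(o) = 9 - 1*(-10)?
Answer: -276623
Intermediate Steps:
T(o) = 19 (T(o) = 9 + 10 = 19)
U(-552, T(-18)) - 1*276071 = -552 - 1*276071 = -552 - 276071 = -276623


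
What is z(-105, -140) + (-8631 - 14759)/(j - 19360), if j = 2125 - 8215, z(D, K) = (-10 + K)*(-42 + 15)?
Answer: 10309589/2545 ≈ 4050.9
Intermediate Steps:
z(D, K) = 270 - 27*K (z(D, K) = (-10 + K)*(-27) = 270 - 27*K)
j = -6090
z(-105, -140) + (-8631 - 14759)/(j - 19360) = (270 - 27*(-140)) + (-8631 - 14759)/(-6090 - 19360) = (270 + 3780) - 23390/(-25450) = 4050 - 23390*(-1/25450) = 4050 + 2339/2545 = 10309589/2545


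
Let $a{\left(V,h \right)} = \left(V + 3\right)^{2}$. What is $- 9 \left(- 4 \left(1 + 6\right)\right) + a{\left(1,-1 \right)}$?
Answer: $268$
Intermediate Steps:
$a{\left(V,h \right)} = \left(3 + V\right)^{2}$
$- 9 \left(- 4 \left(1 + 6\right)\right) + a{\left(1,-1 \right)} = - 9 \left(- 4 \left(1 + 6\right)\right) + \left(3 + 1\right)^{2} = - 9 \left(\left(-4\right) 7\right) + 4^{2} = \left(-9\right) \left(-28\right) + 16 = 252 + 16 = 268$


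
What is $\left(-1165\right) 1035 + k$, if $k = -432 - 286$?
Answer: $-1206493$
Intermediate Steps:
$k = -718$ ($k = -432 - 286 = -718$)
$\left(-1165\right) 1035 + k = \left(-1165\right) 1035 - 718 = -1205775 - 718 = -1206493$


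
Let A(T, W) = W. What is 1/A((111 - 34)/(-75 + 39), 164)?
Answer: 1/164 ≈ 0.0060976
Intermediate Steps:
1/A((111 - 34)/(-75 + 39), 164) = 1/164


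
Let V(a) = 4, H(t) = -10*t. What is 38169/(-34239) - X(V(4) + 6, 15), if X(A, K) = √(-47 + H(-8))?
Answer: -12723/11413 - √33 ≈ -6.8593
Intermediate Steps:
X(A, K) = √33 (X(A, K) = √(-47 - 10*(-8)) = √(-47 + 80) = √33)
38169/(-34239) - X(V(4) + 6, 15) = 38169/(-34239) - √33 = 38169*(-1/34239) - √33 = -12723/11413 - √33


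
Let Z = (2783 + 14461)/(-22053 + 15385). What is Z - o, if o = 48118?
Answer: -80217017/1667 ≈ -48121.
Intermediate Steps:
Z = -4311/1667 (Z = 17244/(-6668) = 17244*(-1/6668) = -4311/1667 ≈ -2.5861)
Z - o = -4311/1667 - 1*48118 = -4311/1667 - 48118 = -80217017/1667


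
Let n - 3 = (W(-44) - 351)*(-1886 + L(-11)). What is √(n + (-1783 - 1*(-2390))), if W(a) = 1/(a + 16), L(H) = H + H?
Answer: √32848921/7 ≈ 818.77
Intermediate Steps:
L(H) = 2*H
W(a) = 1/(16 + a)
n = 4688454/7 (n = 3 + (1/(16 - 44) - 351)*(-1886 + 2*(-11)) = 3 + (1/(-28) - 351)*(-1886 - 22) = 3 + (-1/28 - 351)*(-1908) = 3 - 9829/28*(-1908) = 3 + 4688433/7 = 4688454/7 ≈ 6.6978e+5)
√(n + (-1783 - 1*(-2390))) = √(4688454/7 + (-1783 - 1*(-2390))) = √(4688454/7 + (-1783 + 2390)) = √(4688454/7 + 607) = √(4692703/7) = √32848921/7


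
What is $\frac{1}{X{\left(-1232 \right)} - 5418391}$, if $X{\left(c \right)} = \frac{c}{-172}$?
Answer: $- \frac{43}{232990505} \approx -1.8456 \cdot 10^{-7}$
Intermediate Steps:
$X{\left(c \right)} = - \frac{c}{172}$ ($X{\left(c \right)} = c \left(- \frac{1}{172}\right) = - \frac{c}{172}$)
$\frac{1}{X{\left(-1232 \right)} - 5418391} = \frac{1}{\left(- \frac{1}{172}\right) \left(-1232\right) - 5418391} = \frac{1}{\frac{308}{43} - 5418391} = \frac{1}{- \frac{232990505}{43}} = - \frac{43}{232990505}$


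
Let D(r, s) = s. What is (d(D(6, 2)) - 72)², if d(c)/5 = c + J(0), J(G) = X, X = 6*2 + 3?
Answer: 169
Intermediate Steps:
X = 15 (X = 12 + 3 = 15)
J(G) = 15
d(c) = 75 + 5*c (d(c) = 5*(c + 15) = 5*(15 + c) = 75 + 5*c)
(d(D(6, 2)) - 72)² = ((75 + 5*2) - 72)² = ((75 + 10) - 72)² = (85 - 72)² = 13² = 169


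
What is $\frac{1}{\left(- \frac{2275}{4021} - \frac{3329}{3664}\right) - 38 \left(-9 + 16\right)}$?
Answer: $- \frac{14732944}{3940684613} \approx -0.0037387$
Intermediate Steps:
$\frac{1}{\left(- \frac{2275}{4021} - \frac{3329}{3664}\right) - 38 \left(-9 + 16\right)} = \frac{1}{\left(\left(-2275\right) \frac{1}{4021} - \frac{3329}{3664}\right) - 266} = \frac{1}{\left(- \frac{2275}{4021} - \frac{3329}{3664}\right) - 266} = \frac{1}{- \frac{21721509}{14732944} - 266} = \frac{1}{- \frac{3940684613}{14732944}} = - \frac{14732944}{3940684613}$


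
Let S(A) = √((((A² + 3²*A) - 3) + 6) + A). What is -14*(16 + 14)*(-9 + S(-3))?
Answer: 3780 - 1260*I*√2 ≈ 3780.0 - 1781.9*I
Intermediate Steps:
S(A) = √(3 + A² + 10*A) (S(A) = √((((A² + 9*A) - 3) + 6) + A) = √(((-3 + A² + 9*A) + 6) + A) = √((3 + A² + 9*A) + A) = √(3 + A² + 10*A))
-14*(16 + 14)*(-9 + S(-3)) = -14*(16 + 14)*(-9 + √(3 + (-3)² + 10*(-3))) = -420*(-9 + √(3 + 9 - 30)) = -420*(-9 + √(-18)) = -420*(-9 + 3*I*√2) = -14*(-270 + 90*I*√2) = 3780 - 1260*I*√2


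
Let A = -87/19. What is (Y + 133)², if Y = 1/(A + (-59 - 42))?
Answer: 71171034841/4024036 ≈ 17686.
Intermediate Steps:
A = -87/19 (A = -87*1/19 = -87/19 ≈ -4.5789)
Y = -19/2006 (Y = 1/(-87/19 + (-59 - 42)) = 1/(-87/19 - 101) = 1/(-2006/19) = -19/2006 ≈ -0.0094716)
(Y + 133)² = (-19/2006 + 133)² = (266779/2006)² = 71171034841/4024036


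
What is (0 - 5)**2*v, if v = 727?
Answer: 18175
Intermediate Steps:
(0 - 5)**2*v = (0 - 5)**2*727 = (-5)**2*727 = 25*727 = 18175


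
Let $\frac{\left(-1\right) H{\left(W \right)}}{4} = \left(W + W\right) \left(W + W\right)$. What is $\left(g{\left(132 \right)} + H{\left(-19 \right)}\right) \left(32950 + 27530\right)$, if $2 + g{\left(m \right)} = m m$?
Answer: $704350080$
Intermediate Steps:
$H{\left(W \right)} = - 16 W^{2}$ ($H{\left(W \right)} = - 4 \left(W + W\right) \left(W + W\right) = - 4 \cdot 2 W 2 W = - 4 \cdot 4 W^{2} = - 16 W^{2}$)
$g{\left(m \right)} = -2 + m^{2}$ ($g{\left(m \right)} = -2 + m m = -2 + m^{2}$)
$\left(g{\left(132 \right)} + H{\left(-19 \right)}\right) \left(32950 + 27530\right) = \left(\left(-2 + 132^{2}\right) - 16 \left(-19\right)^{2}\right) \left(32950 + 27530\right) = \left(\left(-2 + 17424\right) - 5776\right) 60480 = \left(17422 - 5776\right) 60480 = 11646 \cdot 60480 = 704350080$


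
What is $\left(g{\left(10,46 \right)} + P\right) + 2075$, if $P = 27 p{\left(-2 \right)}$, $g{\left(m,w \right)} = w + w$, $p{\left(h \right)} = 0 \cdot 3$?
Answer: $2167$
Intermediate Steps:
$p{\left(h \right)} = 0$
$g{\left(m,w \right)} = 2 w$
$P = 0$ ($P = 27 \cdot 0 = 0$)
$\left(g{\left(10,46 \right)} + P\right) + 2075 = \left(2 \cdot 46 + 0\right) + 2075 = \left(92 + 0\right) + 2075 = 92 + 2075 = 2167$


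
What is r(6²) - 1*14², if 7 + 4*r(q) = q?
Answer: -755/4 ≈ -188.75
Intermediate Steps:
r(q) = -7/4 + q/4
r(6²) - 1*14² = (-7/4 + (¼)*6²) - 1*14² = (-7/4 + (¼)*36) - 1*196 = (-7/4 + 9) - 196 = 29/4 - 196 = -755/4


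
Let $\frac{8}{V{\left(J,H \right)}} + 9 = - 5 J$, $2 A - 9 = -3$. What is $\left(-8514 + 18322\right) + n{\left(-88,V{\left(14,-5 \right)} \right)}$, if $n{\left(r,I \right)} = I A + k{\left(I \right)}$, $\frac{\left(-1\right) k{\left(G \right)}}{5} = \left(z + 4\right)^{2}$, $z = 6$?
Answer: $\frac{735308}{79} \approx 9307.7$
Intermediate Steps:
$A = 3$ ($A = \frac{9}{2} + \frac{1}{2} \left(-3\right) = \frac{9}{2} - \frac{3}{2} = 3$)
$k{\left(G \right)} = -500$ ($k{\left(G \right)} = - 5 \left(6 + 4\right)^{2} = - 5 \cdot 10^{2} = \left(-5\right) 100 = -500$)
$V{\left(J,H \right)} = \frac{8}{-9 - 5 J}$
$n{\left(r,I \right)} = -500 + 3 I$ ($n{\left(r,I \right)} = I 3 - 500 = 3 I - 500 = -500 + 3 I$)
$\left(-8514 + 18322\right) + n{\left(-88,V{\left(14,-5 \right)} \right)} = \left(-8514 + 18322\right) - \left(500 - 3 \left(- \frac{8}{9 + 5 \cdot 14}\right)\right) = 9808 - \left(500 - 3 \left(- \frac{8}{9 + 70}\right)\right) = 9808 - \left(500 - 3 \left(- \frac{8}{79}\right)\right) = 9808 - \left(500 - 3 \left(\left(-8\right) \frac{1}{79}\right)\right) = 9808 + \left(-500 + 3 \left(- \frac{8}{79}\right)\right) = 9808 - \frac{39524}{79} = \frac{735308}{79}$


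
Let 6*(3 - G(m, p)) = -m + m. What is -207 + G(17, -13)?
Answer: -204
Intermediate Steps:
G(m, p) = 3 (G(m, p) = 3 - (-m + m)/6 = 3 - ⅙*0 = 3 + 0 = 3)
-207 + G(17, -13) = -207 + 3 = -204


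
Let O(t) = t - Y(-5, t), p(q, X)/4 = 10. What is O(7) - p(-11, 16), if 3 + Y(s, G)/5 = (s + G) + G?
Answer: -63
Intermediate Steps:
p(q, X) = 40 (p(q, X) = 4*10 = 40)
Y(s, G) = -15 + 5*s + 10*G (Y(s, G) = -15 + 5*((s + G) + G) = -15 + 5*((G + s) + G) = -15 + 5*(s + 2*G) = -15 + (5*s + 10*G) = -15 + 5*s + 10*G)
O(t) = 40 - 9*t (O(t) = t - (-15 + 5*(-5) + 10*t) = t - (-15 - 25 + 10*t) = t - (-40 + 10*t) = t + (40 - 10*t) = 40 - 9*t)
O(7) - p(-11, 16) = (40 - 9*7) - 1*40 = (40 - 63) - 40 = -23 - 40 = -63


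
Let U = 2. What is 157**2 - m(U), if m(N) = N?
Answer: 24647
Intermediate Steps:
157**2 - m(U) = 157**2 - 1*2 = 24649 - 2 = 24647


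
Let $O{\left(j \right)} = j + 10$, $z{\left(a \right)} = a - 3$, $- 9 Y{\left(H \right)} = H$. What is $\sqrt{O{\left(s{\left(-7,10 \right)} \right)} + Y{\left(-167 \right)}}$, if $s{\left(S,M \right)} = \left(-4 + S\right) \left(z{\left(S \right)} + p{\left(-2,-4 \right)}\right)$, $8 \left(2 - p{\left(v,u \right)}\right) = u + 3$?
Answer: $\frac{\sqrt{16586}}{12} \approx 10.732$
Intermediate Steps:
$Y{\left(H \right)} = - \frac{H}{9}$
$p{\left(v,u \right)} = \frac{13}{8} - \frac{u}{8}$ ($p{\left(v,u \right)} = 2 - \frac{u + 3}{8} = 2 - \frac{3 + u}{8} = 2 - \left(\frac{3}{8} + \frac{u}{8}\right) = \frac{13}{8} - \frac{u}{8}$)
$z{\left(a \right)} = -3 + a$
$s{\left(S,M \right)} = \left(-4 + S\right) \left(- \frac{7}{8} + S\right)$ ($s{\left(S,M \right)} = \left(-4 + S\right) \left(\left(-3 + S\right) + \left(\frac{13}{8} - - \frac{1}{2}\right)\right) = \left(-4 + S\right) \left(\left(-3 + S\right) + \left(\frac{13}{8} + \frac{1}{2}\right)\right) = \left(-4 + S\right) \left(\left(-3 + S\right) + \frac{17}{8}\right) = \left(-4 + S\right) \left(- \frac{7}{8} + S\right)$)
$O{\left(j \right)} = 10 + j$
$\sqrt{O{\left(s{\left(-7,10 \right)} \right)} + Y{\left(-167 \right)}} = \sqrt{\left(10 + \left(\frac{7}{2} + \left(-7\right)^{2} - - \frac{273}{8}\right)\right) - - \frac{167}{9}} = \sqrt{\left(10 + \left(\frac{7}{2} + 49 + \frac{273}{8}\right)\right) + \frac{167}{9}} = \sqrt{\left(10 + \frac{693}{8}\right) + \frac{167}{9}} = \sqrt{\frac{773}{8} + \frac{167}{9}} = \sqrt{\frac{8293}{72}} = \frac{\sqrt{16586}}{12}$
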